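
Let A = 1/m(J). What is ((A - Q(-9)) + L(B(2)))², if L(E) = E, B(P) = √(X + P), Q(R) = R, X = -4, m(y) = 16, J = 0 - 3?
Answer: 20513/256 + 145*I*√2/8 ≈ 80.129 + 25.633*I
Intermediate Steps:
J = -3
A = 1/16 ≈ 0.062500
B(P) = √(-4 + P)
((A - Q(-9)) + L(B(2)))² = ((1/16 - 1*(-9)) + √(-4 + 2))² = ((1/16 + 9) + √(-2))² = (145/16 + I*√2)²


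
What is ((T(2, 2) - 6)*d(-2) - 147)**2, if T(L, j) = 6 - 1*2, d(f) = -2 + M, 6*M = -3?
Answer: 20164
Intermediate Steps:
M = -1/2 (M = (1/6)*(-3) = -1/2 ≈ -0.50000)
d(f) = -5/2 (d(f) = -2 - 1/2 = -5/2)
T(L, j) = 4 (T(L, j) = 6 - 2 = 4)
((T(2, 2) - 6)*d(-2) - 147)**2 = ((4 - 6)*(-5/2) - 147)**2 = (-2*(-5/2) - 147)**2 = (5 - 147)**2 = (-142)**2 = 20164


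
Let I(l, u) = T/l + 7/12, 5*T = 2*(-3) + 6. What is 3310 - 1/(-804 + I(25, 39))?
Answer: 31911722/9641 ≈ 3310.0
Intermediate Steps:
T = 0 (T = (2*(-3) + 6)/5 = (-6 + 6)/5 = (⅕)*0 = 0)
I(l, u) = 7/12 (I(l, u) = 0/l + 7/12 = 0 + 7*(1/12) = 0 + 7/12 = 7/12)
3310 - 1/(-804 + I(25, 39)) = 3310 - 1/(-804 + 7/12) = 3310 - 1/(-9641/12) = 3310 - 1*(-12/9641) = 3310 + 12/9641 = 31911722/9641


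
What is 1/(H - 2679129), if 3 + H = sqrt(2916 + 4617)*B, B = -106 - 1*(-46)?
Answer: -223261/598143429552 + 15*sqrt(93)/199381143184 ≈ -3.7253e-7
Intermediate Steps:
B = -60 (B = -106 + 46 = -60)
H = -3 - 540*sqrt(93) (H = -3 + sqrt(2916 + 4617)*(-60) = -3 + sqrt(7533)*(-60) = -3 + (9*sqrt(93))*(-60) = -3 - 540*sqrt(93) ≈ -5210.6)
1/(H - 2679129) = 1/((-3 - 540*sqrt(93)) - 2679129) = 1/(-2679132 - 540*sqrt(93))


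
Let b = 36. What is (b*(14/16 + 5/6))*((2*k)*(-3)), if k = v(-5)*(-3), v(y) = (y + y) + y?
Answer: -16605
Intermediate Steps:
v(y) = 3*y (v(y) = 2*y + y = 3*y)
k = 45 (k = (3*(-5))*(-3) = -15*(-3) = 45)
(b*(14/16 + 5/6))*((2*k)*(-3)) = (36*(14/16 + 5/6))*((2*45)*(-3)) = (36*(14*(1/16) + 5*(⅙)))*(90*(-3)) = (36*(7/8 + ⅚))*(-270) = (36*(41/24))*(-270) = (123/2)*(-270) = -16605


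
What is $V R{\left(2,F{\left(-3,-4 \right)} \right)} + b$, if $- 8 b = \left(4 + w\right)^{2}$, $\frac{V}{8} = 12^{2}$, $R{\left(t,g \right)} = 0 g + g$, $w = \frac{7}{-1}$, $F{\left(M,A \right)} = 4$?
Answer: $\frac{36855}{8} \approx 4606.9$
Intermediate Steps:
$w = -7$ ($w = 7 \left(-1\right) = -7$)
$R{\left(t,g \right)} = g$ ($R{\left(t,g \right)} = 0 + g = g$)
$V = 1152$ ($V = 8 \cdot 12^{2} = 8 \cdot 144 = 1152$)
$b = - \frac{9}{8}$ ($b = - \frac{\left(4 - 7\right)^{2}}{8} = - \frac{\left(-3\right)^{2}}{8} = \left(- \frac{1}{8}\right) 9 = - \frac{9}{8} \approx -1.125$)
$V R{\left(2,F{\left(-3,-4 \right)} \right)} + b = 1152 \cdot 4 - \frac{9}{8} = 4608 - \frac{9}{8} = \frac{36855}{8}$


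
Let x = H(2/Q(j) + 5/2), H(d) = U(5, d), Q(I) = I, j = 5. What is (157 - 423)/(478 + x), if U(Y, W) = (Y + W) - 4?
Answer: -2660/4819 ≈ -0.55198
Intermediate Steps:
U(Y, W) = -4 + W + Y (U(Y, W) = (W + Y) - 4 = -4 + W + Y)
H(d) = 1 + d (H(d) = -4 + d + 5 = 1 + d)
x = 39/10 (x = 1 + (2/5 + 5/2) = 1 + 29/10 = 39/10 ≈ 3.9000)
(157 - 423)/(478 + x) = (157 - 423)/(478 + 39/10) = -266/4819/10 = -266*10/4819 = -2660/4819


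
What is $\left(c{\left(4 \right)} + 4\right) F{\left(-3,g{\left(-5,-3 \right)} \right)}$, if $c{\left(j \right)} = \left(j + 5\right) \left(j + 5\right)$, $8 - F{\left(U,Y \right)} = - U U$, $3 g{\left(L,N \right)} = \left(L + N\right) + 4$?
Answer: $1445$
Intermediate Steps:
$g{\left(L,N \right)} = \frac{4}{3} + \frac{L}{3} + \frac{N}{3}$ ($g{\left(L,N \right)} = \frac{\left(L + N\right) + 4}{3} = \frac{4 + L + N}{3} = \frac{4}{3} + \frac{L}{3} + \frac{N}{3}$)
$F{\left(U,Y \right)} = 8 + U^{2}$ ($F{\left(U,Y \right)} = 8 - - U U = 8 - - U^{2} = 8 + U^{2}$)
$c{\left(j \right)} = \left(5 + j\right)^{2}$ ($c{\left(j \right)} = \left(5 + j\right) \left(5 + j\right) = \left(5 + j\right)^{2}$)
$\left(c{\left(4 \right)} + 4\right) F{\left(-3,g{\left(-5,-3 \right)} \right)} = \left(\left(5 + 4\right)^{2} + 4\right) \left(8 + \left(-3\right)^{2}\right) = \left(9^{2} + 4\right) \left(8 + 9\right) = \left(81 + 4\right) 17 = 85 \cdot 17 = 1445$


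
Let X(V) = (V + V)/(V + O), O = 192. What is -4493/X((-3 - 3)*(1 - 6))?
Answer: -166241/10 ≈ -16624.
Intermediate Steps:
X(V) = 2*V/(192 + V) (X(V) = (V + V)/(V + 192) = (2*V)/(192 + V) = 2*V/(192 + V))
-4493/X((-3 - 3)*(1 - 6)) = -4493*(192 + (-3 - 3)*(1 - 6))/(2*(1 - 6)*(-3 - 3)) = -4493/(2*(-6*(-5))/(192 - 6*(-5))) = -4493/(2*30/(192 + 30)) = -4493/(2*30/222) = -4493/(2*30*(1/222)) = -4493/10/37 = -4493*37/10 = -166241/10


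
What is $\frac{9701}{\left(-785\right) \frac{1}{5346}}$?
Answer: $- \frac{51861546}{785} \approx -66066.0$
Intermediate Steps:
$\frac{9701}{\left(-785\right) \frac{1}{5346}} = \frac{9701}{- \frac{785}{5346}} = 9701 \left(- \frac{5346}{785}\right) = - \frac{51861546}{785}$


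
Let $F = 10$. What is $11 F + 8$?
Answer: $118$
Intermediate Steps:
$11 F + 8 = 11 \cdot 10 + 8 = 110 + 8 = 118$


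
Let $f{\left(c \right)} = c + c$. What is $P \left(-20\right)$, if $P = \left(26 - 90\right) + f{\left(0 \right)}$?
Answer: $1280$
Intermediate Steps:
$f{\left(c \right)} = 2 c$
$P = -64$ ($P = \left(26 - 90\right) + 2 \cdot 0 = -64 + 0 = -64$)
$P \left(-20\right) = \left(-64\right) \left(-20\right) = 1280$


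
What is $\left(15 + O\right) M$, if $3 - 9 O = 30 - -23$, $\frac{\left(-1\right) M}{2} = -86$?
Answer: $\frac{14620}{9} \approx 1624.4$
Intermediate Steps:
$M = 172$ ($M = \left(-2\right) \left(-86\right) = 172$)
$O = - \frac{50}{9}$ ($O = \frac{1}{3} - \frac{30 - -23}{9} = \frac{1}{3} - \frac{30 + 23}{9} = \frac{1}{3} - \frac{53}{9} = - \frac{50}{9} \approx -5.5556$)
$\left(15 + O\right) M = \left(15 - \frac{50}{9}\right) 172 = \frac{85}{9} \cdot 172 = \frac{14620}{9}$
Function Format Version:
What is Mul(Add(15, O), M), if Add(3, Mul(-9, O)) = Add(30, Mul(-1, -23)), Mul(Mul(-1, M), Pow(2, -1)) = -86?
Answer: Rational(14620, 9) ≈ 1624.4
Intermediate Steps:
M = 172 (M = Mul(-2, -86) = 172)
O = Rational(-50, 9) (O = Add(Rational(1, 3), Mul(Rational(-1, 9), Add(30, Mul(-1, -23)))) = Add(Rational(1, 3), Mul(Rational(-1, 9), Add(30, 23))) = Add(Rational(1, 3), Mul(Rational(-1, 9), 53)) = Add(Rational(1, 3), Rational(-53, 9)) = Rational(-50, 9) ≈ -5.5556)
Mul(Add(15, O), M) = Mul(Add(15, Rational(-50, 9)), 172) = Mul(Rational(85, 9), 172) = Rational(14620, 9)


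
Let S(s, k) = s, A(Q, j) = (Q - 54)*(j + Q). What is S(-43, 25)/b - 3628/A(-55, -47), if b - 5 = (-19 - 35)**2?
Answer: -5537731/16237839 ≈ -0.34104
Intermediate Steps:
A(Q, j) = (-54 + Q)*(Q + j)
b = 2921 (b = 5 + (-19 - 35)**2 = 5 + (-54)**2 = 5 + 2916 = 2921)
S(-43, 25)/b - 3628/A(-55, -47) = -43/2921 - 3628/((-55)**2 - 54*(-55) - 54*(-47) - 55*(-47)) = -43*1/2921 - 3628/(3025 + 2970 + 2538 + 2585) = -43/2921 - 3628/11118 = -43/2921 - 3628*1/11118 = -43/2921 - 1814/5559 = -5537731/16237839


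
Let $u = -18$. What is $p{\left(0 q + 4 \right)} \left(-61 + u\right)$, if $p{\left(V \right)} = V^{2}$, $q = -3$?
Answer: $-1264$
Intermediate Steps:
$p{\left(0 q + 4 \right)} \left(-61 + u\right) = \left(0 \left(-3\right) + 4\right)^{2} \left(-61 - 18\right) = \left(0 + 4\right)^{2} \left(-79\right) = 4^{2} \left(-79\right) = 16 \left(-79\right) = -1264$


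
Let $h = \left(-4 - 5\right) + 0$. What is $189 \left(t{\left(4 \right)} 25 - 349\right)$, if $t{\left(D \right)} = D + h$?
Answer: $-89586$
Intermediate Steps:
$h = -9$ ($h = \left(-4 - 5\right) + 0 = -9 + 0 = -9$)
$t{\left(D \right)} = -9 + D$ ($t{\left(D \right)} = D - 9 = -9 + D$)
$189 \left(t{\left(4 \right)} 25 - 349\right) = 189 \left(\left(-9 + 4\right) 25 - 349\right) = 189 \left(\left(-5\right) 25 - 349\right) = 189 \left(-125 - 349\right) = 189 \left(-474\right) = -89586$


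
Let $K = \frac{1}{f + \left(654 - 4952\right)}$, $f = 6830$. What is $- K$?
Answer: $- \frac{1}{2532} \approx -0.00039494$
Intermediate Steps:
$K = \frac{1}{2532}$ ($K = \frac{1}{6830 + \left(654 - 4952\right)} = \frac{1}{6830 - 4298} = \frac{1}{2532} \approx 0.00039494$)
$- K = \left(-1\right) \frac{1}{2532} = - \frac{1}{2532}$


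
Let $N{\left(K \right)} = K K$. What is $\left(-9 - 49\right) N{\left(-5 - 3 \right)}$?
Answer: $-3712$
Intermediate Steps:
$N{\left(K \right)} = K^{2}$
$\left(-9 - 49\right) N{\left(-5 - 3 \right)} = \left(-9 - 49\right) \left(-5 - 3\right)^{2} = - 58 \left(-8\right)^{2} = \left(-58\right) 64 = -3712$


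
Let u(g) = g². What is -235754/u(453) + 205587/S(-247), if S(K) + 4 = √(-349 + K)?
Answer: -4691597005/3488553 - 22843*I*√149/34 ≈ -1344.9 - 8201.0*I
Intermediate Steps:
S(K) = -4 + √(-349 + K)
-235754/u(453) + 205587/S(-247) = -235754/(453²) + 205587/(-4 + √(-349 - 247)) = -235754/205209 + 205587/(-4 + √(-596)) = -235754*1/205209 + 205587/(-4 + 2*I*√149) = -235754/205209 + 205587/(-4 + 2*I*√149)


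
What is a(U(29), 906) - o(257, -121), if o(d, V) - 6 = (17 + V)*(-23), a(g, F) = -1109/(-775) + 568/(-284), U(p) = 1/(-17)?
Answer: -1858891/775 ≈ -2398.6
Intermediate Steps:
U(p) = -1/17
a(g, F) = -441/775 (a(g, F) = -1109*(-1/775) + 568*(-1/284) = 1109/775 - 2 = -441/775)
o(d, V) = -385 - 23*V (o(d, V) = 6 + (17 + V)*(-23) = 6 + (-391 - 23*V) = -385 - 23*V)
a(U(29), 906) - o(257, -121) = -441/775 - (-385 - 23*(-121)) = -441/775 - (-385 + 2783) = -441/775 - 1*2398 = -441/775 - 2398 = -1858891/775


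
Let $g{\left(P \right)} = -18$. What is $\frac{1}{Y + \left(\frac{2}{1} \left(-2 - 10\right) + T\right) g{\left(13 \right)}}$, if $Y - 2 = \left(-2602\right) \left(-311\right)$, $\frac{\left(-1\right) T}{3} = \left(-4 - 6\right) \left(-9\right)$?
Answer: $\frac{1}{814516} \approx 1.2277 \cdot 10^{-6}$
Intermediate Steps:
$T = -270$ ($T = - 3 \left(-4 - 6\right) \left(-9\right) = - 3 \left(\left(-10\right) \left(-9\right)\right) = \left(-3\right) 90 = -270$)
$Y = 809224$ ($Y = 2 - -809222 = 2 + 809222 = 809224$)
$\frac{1}{Y + \left(\frac{2}{1} \left(-2 - 10\right) + T\right) g{\left(13 \right)}} = \frac{1}{809224 + \left(\frac{2}{1} \left(-2 - 10\right) - 270\right) \left(-18\right)} = \frac{1}{809224 + \left(2 \cdot 1 \left(-12\right) - 270\right) \left(-18\right)} = \frac{1}{809224 + \left(2 \left(-12\right) - 270\right) \left(-18\right)} = \frac{1}{809224 + \left(-24 - 270\right) \left(-18\right)} = \frac{1}{809224 - -5292} = \frac{1}{809224 + 5292} = \frac{1}{814516}$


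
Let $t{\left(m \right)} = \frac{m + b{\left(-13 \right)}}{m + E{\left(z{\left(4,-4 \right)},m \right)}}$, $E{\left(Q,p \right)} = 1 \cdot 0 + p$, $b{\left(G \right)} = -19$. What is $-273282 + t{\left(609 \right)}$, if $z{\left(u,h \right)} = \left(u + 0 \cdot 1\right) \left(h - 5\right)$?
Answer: $- \frac{166428443}{609} \approx -2.7328 \cdot 10^{5}$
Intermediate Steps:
$z{\left(u,h \right)} = u \left(-5 + h\right)$ ($z{\left(u,h \right)} = \left(u + 0\right) \left(-5 + h\right) = u \left(-5 + h\right)$)
$E{\left(Q,p \right)} = p$ ($E{\left(Q,p \right)} = 0 + p = p$)
$t{\left(m \right)} = \frac{-19 + m}{2 m}$ ($t{\left(m \right)} = \frac{m - 19}{m + m} = \frac{-19 + m}{2 m}$)
$-273282 + t{\left(609 \right)} = -273282 + \frac{-19 + 609}{2 \cdot 609} = -273282 + \frac{1}{2} \cdot \frac{1}{609} \cdot 590 = -273282 + \frac{295}{609} = - \frac{166428443}{609}$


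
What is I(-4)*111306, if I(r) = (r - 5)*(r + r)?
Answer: 8014032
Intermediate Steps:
I(r) = 2*r*(-5 + r) (I(r) = (-5 + r)*(2*r) = 2*r*(-5 + r))
I(-4)*111306 = (2*(-4)*(-5 - 4))*111306 = (2*(-4)*(-9))*111306 = 72*111306 = 8014032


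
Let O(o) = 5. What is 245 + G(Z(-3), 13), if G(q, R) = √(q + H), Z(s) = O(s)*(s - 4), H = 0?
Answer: 245 + I*√35 ≈ 245.0 + 5.9161*I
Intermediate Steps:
Z(s) = -20 + 5*s (Z(s) = 5*(s - 4) = 5*(-4 + s) = -20 + 5*s)
G(q, R) = √q (G(q, R) = √(q + 0) = √q)
245 + G(Z(-3), 13) = 245 + √(-20 + 5*(-3)) = 245 + √(-20 - 15) = 245 + √(-35) = 245 + I*√35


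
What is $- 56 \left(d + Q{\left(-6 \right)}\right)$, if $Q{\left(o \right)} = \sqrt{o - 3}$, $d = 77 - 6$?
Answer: $-3976 - 168 i \approx -3976.0 - 168.0 i$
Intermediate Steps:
$d = 71$ ($d = 77 - 6 = 71$)
$Q{\left(o \right)} = \sqrt{-3 + o}$
$- 56 \left(d + Q{\left(-6 \right)}\right) = - 56 \left(71 + \sqrt{-3 - 6}\right) = - 56 \left(71 + \sqrt{-9}\right) = - 56 \left(71 + 3 i\right) = -3976 - 168 i$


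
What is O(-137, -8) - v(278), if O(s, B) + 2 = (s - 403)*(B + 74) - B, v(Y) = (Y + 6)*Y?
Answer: -114586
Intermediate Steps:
v(Y) = Y*(6 + Y) (v(Y) = (6 + Y)*Y = Y*(6 + Y))
O(s, B) = -2 - B + (-403 + s)*(74 + B) (O(s, B) = -2 + ((s - 403)*(B + 74) - B) = -2 + ((-403 + s)*(74 + B) - B) = -2 + (-B + (-403 + s)*(74 + B)) = -2 - B + (-403 + s)*(74 + B))
O(-137, -8) - v(278) = (-29824 - 404*(-8) + 74*(-137) - 8*(-137)) - 278*(6 + 278) = (-29824 + 3232 - 10138 + 1096) - 278*284 = -35634 - 1*78952 = -35634 - 78952 = -114586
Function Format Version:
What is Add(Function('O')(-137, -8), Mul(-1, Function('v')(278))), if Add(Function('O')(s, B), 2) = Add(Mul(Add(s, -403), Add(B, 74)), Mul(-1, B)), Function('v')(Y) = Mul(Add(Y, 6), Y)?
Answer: -114586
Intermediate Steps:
Function('v')(Y) = Mul(Y, Add(6, Y)) (Function('v')(Y) = Mul(Add(6, Y), Y) = Mul(Y, Add(6, Y)))
Function('O')(s, B) = Add(-2, Mul(-1, B), Mul(Add(-403, s), Add(74, B))) (Function('O')(s, B) = Add(-2, Add(Mul(Add(s, -403), Add(B, 74)), Mul(-1, B))) = Add(-2, Add(Mul(Add(-403, s), Add(74, B)), Mul(-1, B))) = Add(-2, Add(Mul(-1, B), Mul(Add(-403, s), Add(74, B)))) = Add(-2, Mul(-1, B), Mul(Add(-403, s), Add(74, B))))
Add(Function('O')(-137, -8), Mul(-1, Function('v')(278))) = Add(Add(-29824, Mul(-404, -8), Mul(74, -137), Mul(-8, -137)), Mul(-1, Mul(278, Add(6, 278)))) = Add(Add(-29824, 3232, -10138, 1096), Mul(-1, Mul(278, 284))) = Add(-35634, Mul(-1, 78952)) = Add(-35634, -78952) = -114586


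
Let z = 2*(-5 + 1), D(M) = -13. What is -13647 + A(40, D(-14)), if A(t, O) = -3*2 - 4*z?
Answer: -13621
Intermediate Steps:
z = -8 (z = 2*(-4) = -8)
A(t, O) = 26 (A(t, O) = -3*2 - 4*(-8) = -6 + 32 = 26)
-13647 + A(40, D(-14)) = -13647 + 26 = -13621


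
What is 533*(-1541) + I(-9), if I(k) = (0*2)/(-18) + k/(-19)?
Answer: -15605698/19 ≈ -8.2135e+5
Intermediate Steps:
I(k) = -k/19 (I(k) = 0*(-1/18) + k*(-1/19) = 0 - k/19 = -k/19)
533*(-1541) + I(-9) = 533*(-1541) - 1/19*(-9) = -821353 + 9/19 = -15605698/19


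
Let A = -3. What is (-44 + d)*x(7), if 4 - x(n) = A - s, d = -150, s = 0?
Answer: -1358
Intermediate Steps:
x(n) = 7 (x(n) = 4 - (-3 - 1*0) = 4 - (-3 + 0) = 4 - 1*(-3) = 4 + 3 = 7)
(-44 + d)*x(7) = (-44 - 150)*7 = -194*7 = -1358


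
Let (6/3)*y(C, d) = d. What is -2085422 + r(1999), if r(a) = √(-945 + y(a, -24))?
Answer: -2085422 + I*√957 ≈ -2.0854e+6 + 30.935*I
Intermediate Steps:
y(C, d) = d/2
r(a) = I*√957 (r(a) = √(-945 + (½)*(-24)) = √(-945 - 12) = √(-957) = I*√957)
-2085422 + r(1999) = -2085422 + I*√957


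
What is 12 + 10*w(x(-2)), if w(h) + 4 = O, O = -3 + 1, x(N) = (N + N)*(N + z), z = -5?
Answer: -48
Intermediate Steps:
x(N) = 2*N*(-5 + N) (x(N) = (N + N)*(N - 5) = (2*N)*(-5 + N) = 2*N*(-5 + N))
O = -2
w(h) = -6 (w(h) = -4 - 2 = -6)
12 + 10*w(x(-2)) = 12 + 10*(-6) = 12 - 60 = -48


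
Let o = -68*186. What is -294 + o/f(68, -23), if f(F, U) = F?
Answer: -480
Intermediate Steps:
o = -12648
-294 + o/f(68, -23) = -294 - 12648/68 = -294 - 12648*1/68 = -294 - 186 = -480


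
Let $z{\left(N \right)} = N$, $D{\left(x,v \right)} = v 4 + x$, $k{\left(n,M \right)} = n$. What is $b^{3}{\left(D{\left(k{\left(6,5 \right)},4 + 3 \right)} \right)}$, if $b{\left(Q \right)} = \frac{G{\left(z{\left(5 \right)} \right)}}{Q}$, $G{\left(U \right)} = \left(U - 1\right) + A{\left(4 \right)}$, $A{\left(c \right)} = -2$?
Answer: $\frac{1}{4913} \approx 0.00020354$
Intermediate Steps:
$D{\left(x,v \right)} = x + 4 v$ ($D{\left(x,v \right)} = 4 v + x = x + 4 v$)
$G{\left(U \right)} = -3 + U$ ($G{\left(U \right)} = \left(U - 1\right) - 2 = \left(-1 + U\right) - 2 = -3 + U$)
$b{\left(Q \right)} = \frac{2}{Q}$ ($b{\left(Q \right)} = \frac{-3 + 5}{Q} = \frac{2}{Q}$)
$b^{3}{\left(D{\left(k{\left(6,5 \right)},4 + 3 \right)} \right)} = \left(\frac{2}{6 + 4 \left(4 + 3\right)}\right)^{3} = \left(\frac{2}{6 + 4 \cdot 7}\right)^{3} = \left(\frac{2}{6 + 28}\right)^{3} = \left(\frac{2}{34}\right)^{3} = \left(2 \cdot \frac{1}{34}\right)^{3} = \left(\frac{1}{17}\right)^{3} = \frac{1}{4913}$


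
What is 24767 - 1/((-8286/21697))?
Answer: 205241059/8286 ≈ 24770.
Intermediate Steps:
24767 - 1/((-8286/21697)) = 24767 - 1/((-8286*1/21697)) = 24767 - 1/(-8286/21697) = 24767 - 1*(-21697/8286) = 24767 + 21697/8286 = 205241059/8286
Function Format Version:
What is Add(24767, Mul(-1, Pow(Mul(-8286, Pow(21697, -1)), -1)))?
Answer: Rational(205241059, 8286) ≈ 24770.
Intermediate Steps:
Add(24767, Mul(-1, Pow(Mul(-8286, Pow(21697, -1)), -1))) = Add(24767, Mul(-1, Pow(Mul(-8286, Rational(1, 21697)), -1))) = Add(24767, Mul(-1, Pow(Rational(-8286, 21697), -1))) = Add(24767, Mul(-1, Rational(-21697, 8286))) = Add(24767, Rational(21697, 8286)) = Rational(205241059, 8286)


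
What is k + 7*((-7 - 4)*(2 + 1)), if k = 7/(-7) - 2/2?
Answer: -233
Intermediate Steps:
k = -2 (k = 7*(-⅐) - 2*½ = -1 - 1 = -2)
k + 7*((-7 - 4)*(2 + 1)) = -2 + 7*((-7 - 4)*(2 + 1)) = -2 + 7*(-11*3) = -2 + 7*(-33) = -2 - 231 = -233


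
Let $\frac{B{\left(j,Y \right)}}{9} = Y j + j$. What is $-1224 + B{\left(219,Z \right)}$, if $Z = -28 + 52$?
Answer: $48051$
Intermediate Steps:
$Z = 24$
$B{\left(j,Y \right)} = 9 j + 9 Y j$ ($B{\left(j,Y \right)} = 9 \left(Y j + j\right) = 9 \left(j + Y j\right) = 9 j + 9 Y j$)
$-1224 + B{\left(219,Z \right)} = -1224 + 9 \cdot 219 \left(1 + 24\right) = -1224 + 9 \cdot 219 \cdot 25 = -1224 + 49275 = 48051$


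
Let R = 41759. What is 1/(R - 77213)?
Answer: -1/35454 ≈ -2.8206e-5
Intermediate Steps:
1/(R - 77213) = 1/(41759 - 77213) = 1/(-35454) = -1/35454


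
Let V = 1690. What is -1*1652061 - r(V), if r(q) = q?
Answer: -1653751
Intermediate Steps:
-1*1652061 - r(V) = -1*1652061 - 1*1690 = -1652061 - 1690 = -1653751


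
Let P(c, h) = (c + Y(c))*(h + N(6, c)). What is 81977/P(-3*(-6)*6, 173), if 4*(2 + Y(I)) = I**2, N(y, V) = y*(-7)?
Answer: 81977/395882 ≈ 0.20707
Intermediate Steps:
N(y, V) = -7*y
Y(I) = -2 + I**2/4
P(c, h) = (-42 + h)*(-2 + c + c**2/4) (P(c, h) = (c + (-2 + c**2/4))*(h - 7*6) = (-2 + c + c**2/4)*(h - 42) = (-2 + c + c**2/4)*(-42 + h) = (-42 + h)*(-2 + c + c**2/4))
81977/P(-3*(-6)*6, 173) = 81977/(84 - 42*(-3*(-6))*6 - 21*(-3*(-6)*6)**2/2 + (-3*(-6)*6)*173 + (1/4)*173*(-8 + (-3*(-6)*6)**2)) = 81977/(84 - 756*6 - 21*(18*6)**2/2 + (18*6)*173 + (1/4)*173*(-8 + (18*6)**2)) = 81977/(84 - 42*108 - 21/2*108**2 + 108*173 + (1/4)*173*(-8 + 108**2)) = 81977/(84 - 4536 - 21/2*11664 + 18684 + (1/4)*173*(-8 + 11664)) = 81977/(84 - 4536 - 122472 + 18684 + (1/4)*173*11656) = 81977/(84 - 4536 - 122472 + 18684 + 504122) = 81977/395882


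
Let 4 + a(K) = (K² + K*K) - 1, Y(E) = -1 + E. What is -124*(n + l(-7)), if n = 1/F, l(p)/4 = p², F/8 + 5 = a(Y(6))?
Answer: -1944351/80 ≈ -24304.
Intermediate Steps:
a(K) = -5 + 2*K² (a(K) = -4 + ((K² + K*K) - 1) = -4 + ((K² + K²) - 1) = -4 + (2*K² - 1) = -4 + (-1 + 2*K²) = -5 + 2*K²)
F = 320 (F = -40 + 8*(-5 + 2*(-1 + 6)²) = -40 + 8*(-5 + 2*5²) = -40 + 8*(-5 + 2*25) = -40 + 8*(-5 + 50) = -40 + 8*45 = -40 + 360 = 320)
l(p) = 4*p²
n = 1/320 ≈ 0.0031250
-124*(n + l(-7)) = -124*(1/320 + 4*(-7)²) = -124*(1/320 + 4*49) = -124*(1/320 + 196) = -124*62721/320 = -1944351/80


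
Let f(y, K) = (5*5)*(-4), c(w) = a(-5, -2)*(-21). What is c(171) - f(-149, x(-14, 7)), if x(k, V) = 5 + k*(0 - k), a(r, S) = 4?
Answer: 16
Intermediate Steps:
c(w) = -84 (c(w) = 4*(-21) = -84)
x(k, V) = 5 - k² (x(k, V) = 5 + k*(-k) = 5 - k²)
f(y, K) = -100 (f(y, K) = 25*(-4) = -100)
c(171) - f(-149, x(-14, 7)) = -84 - 1*(-100) = -84 + 100 = 16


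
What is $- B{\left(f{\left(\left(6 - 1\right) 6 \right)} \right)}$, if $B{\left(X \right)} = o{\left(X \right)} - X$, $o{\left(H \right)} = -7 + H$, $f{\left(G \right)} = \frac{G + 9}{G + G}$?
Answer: $7$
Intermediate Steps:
$f{\left(G \right)} = \frac{9 + G}{2 G}$
$B{\left(X \right)} = -7$ ($B{\left(X \right)} = \left(-7 + X\right) - X = -7$)
$- B{\left(f{\left(\left(6 - 1\right) 6 \right)} \right)} = \left(-1\right) \left(-7\right) = 7$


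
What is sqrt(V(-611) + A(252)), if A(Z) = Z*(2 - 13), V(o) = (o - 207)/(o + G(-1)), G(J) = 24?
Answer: I*sqrt(954665102)/587 ≈ 52.637*I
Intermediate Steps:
V(o) = (-207 + o)/(24 + o) (V(o) = (o - 207)/(o + 24) = (-207 + o)/(24 + o))
A(Z) = -11*Z (A(Z) = Z*(-11) = -11*Z)
sqrt(V(-611) + A(252)) = sqrt((-207 - 611)/(24 - 611) - 11*252) = sqrt(-818/(-587) - 2772) = sqrt(-1/587*(-818) - 2772) = sqrt(818/587 - 2772) = sqrt(-1626346/587) = I*sqrt(954665102)/587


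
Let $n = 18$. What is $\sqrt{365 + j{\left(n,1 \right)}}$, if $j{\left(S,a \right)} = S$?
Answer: $\sqrt{383} \approx 19.57$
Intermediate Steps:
$\sqrt{365 + j{\left(n,1 \right)}} = \sqrt{365 + 18} = \sqrt{383}$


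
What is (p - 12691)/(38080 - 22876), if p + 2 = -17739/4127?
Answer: -8733625/10457818 ≈ -0.83513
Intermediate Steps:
p = -25993/4127 (p = -2 - 17739/4127 = -25993/4127 ≈ -6.2983)
(p - 12691)/(38080 - 22876) = (-25993/4127 - 12691)/(38080 - 22876) = -52401750/4127/15204 = -52401750/4127*1/15204 = -8733625/10457818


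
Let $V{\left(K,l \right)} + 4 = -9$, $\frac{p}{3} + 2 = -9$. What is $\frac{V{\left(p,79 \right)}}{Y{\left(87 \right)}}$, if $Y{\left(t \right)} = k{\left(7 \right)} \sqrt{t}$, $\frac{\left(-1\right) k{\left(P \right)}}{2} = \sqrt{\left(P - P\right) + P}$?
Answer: $\frac{13 \sqrt{609}}{1218} \approx 0.26339$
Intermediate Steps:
$k{\left(P \right)} = - 2 \sqrt{P}$ ($k{\left(P \right)} = - 2 \sqrt{\left(P - P\right) + P} = - 2 \sqrt{0 + P} = - 2 \sqrt{P}$)
$p = -33$ ($p = -6 + 3 \left(-9\right) = -6 - 27 = -33$)
$Y{\left(t \right)} = - 2 \sqrt{7} \sqrt{t}$
$V{\left(K,l \right)} = -13$ ($V{\left(K,l \right)} = -4 - 9 = -13$)
$\frac{V{\left(p,79 \right)}}{Y{\left(87 \right)}} = - \frac{13}{\left(-2\right) \sqrt{7} \sqrt{87}} = - \frac{13}{\left(-2\right) \sqrt{609}} = - 13 \left(- \frac{\sqrt{609}}{1218}\right) = \frac{13 \sqrt{609}}{1218}$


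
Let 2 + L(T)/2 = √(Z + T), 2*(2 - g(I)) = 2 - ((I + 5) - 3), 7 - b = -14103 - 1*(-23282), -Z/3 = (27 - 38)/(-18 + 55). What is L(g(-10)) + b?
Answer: -9176 + 2*I*√2886/37 ≈ -9176.0 + 2.9039*I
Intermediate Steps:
Z = 33/37 (Z = -3*(27 - 38)/(-18 + 55) = -(-33)/37 = -3*(-11/37) = 33/37 ≈ 0.89189)
b = -9172 (b = 7 - (-14103 - 1*(-23282)) = 7 - (-14103 + 23282) = 7 - 1*9179 = 7 - 9179 = -9172)
g(I) = 2 + I/2 (g(I) = 2 - (2 - ((I + 5) - 3))/2 = 2 - (2 - ((5 + I) - 3))/2 = 2 - (2 - (2 + I))/2 = 2 - (2 + (-2 - I))/2 = 2 - (-1)*I/2 = 2 + I/2)
L(T) = -4 + 2*√(33/37 + T)
L(g(-10)) + b = (-4 + 2*√(1221 + 1369*(2 + (½)*(-10)))/37) - 9172 = (-4 + 2*√(1221 + 1369*(2 - 5))/37) - 9172 = (-4 + 2*√(1221 + 1369*(-3))/37) - 9172 = (-4 + 2*√(1221 - 4107)/37) - 9172 = (-4 + 2*√(-2886)/37) - 9172 = (-4 + 2*(I*√2886)/37) - 9172 = (-4 + 2*I*√2886/37) - 9172 = -9176 + 2*I*√2886/37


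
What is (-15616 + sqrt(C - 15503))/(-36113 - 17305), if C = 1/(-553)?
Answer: 7808/26709 - I*sqrt(1185239370)/14770077 ≈ 0.29234 - 0.0023309*I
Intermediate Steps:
C = -1/553 ≈ -0.0018083
(-15616 + sqrt(C - 15503))/(-36113 - 17305) = (-15616 + sqrt(-1/553 - 15503))/(-36113 - 17305) = (-15616 + sqrt(-8573160/553))/(-53418) = (-15616 + 2*I*sqrt(1185239370)/553)*(-1/53418) = 7808/26709 - I*sqrt(1185239370)/14770077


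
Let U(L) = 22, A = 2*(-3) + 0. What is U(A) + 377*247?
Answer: 93141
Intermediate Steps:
A = -6 (A = -6 + 0 = -6)
U(A) + 377*247 = 22 + 377*247 = 22 + 93119 = 93141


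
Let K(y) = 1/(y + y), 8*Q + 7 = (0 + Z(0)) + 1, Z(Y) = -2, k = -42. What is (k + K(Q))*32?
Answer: -1360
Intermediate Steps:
Q = -1 (Q = -7/8 + ((0 - 2) + 1)/8 = -7/8 + (-2 + 1)/8 = -7/8 + (⅛)*(-1) = -7/8 - ⅛ = -1)
K(y) = 1/(2*y)
(k + K(Q))*32 = (-42 + (½)/(-1))*32 = (-42 + (½)*(-1))*32 = (-42 - ½)*32 = -85/2*32 = -1360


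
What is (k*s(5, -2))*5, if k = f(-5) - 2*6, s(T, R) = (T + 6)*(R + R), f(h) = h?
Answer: 3740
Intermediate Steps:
s(T, R) = 2*R*(6 + T) (s(T, R) = (6 + T)*(2*R) = 2*R*(6 + T))
k = -17 (k = -5 - 2*6 = -5 - 12 = -17)
(k*s(5, -2))*5 = -34*(-2)*(6 + 5)*5 = -34*(-2)*11*5 = -17*(-44)*5 = 748*5 = 3740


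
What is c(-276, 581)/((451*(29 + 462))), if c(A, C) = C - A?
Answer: 857/221441 ≈ 0.0038701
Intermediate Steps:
c(-276, 581)/((451*(29 + 462))) = (581 - 1*(-276))/((451*(29 + 462))) = (581 + 276)/((451*491)) = 857/221441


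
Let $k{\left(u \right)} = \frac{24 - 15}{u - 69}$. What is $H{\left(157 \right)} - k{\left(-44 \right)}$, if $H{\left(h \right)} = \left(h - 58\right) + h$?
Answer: $\frac{28937}{113} \approx 256.08$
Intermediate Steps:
$H{\left(h \right)} = -58 + 2 h$ ($H{\left(h \right)} = \left(-58 + h\right) + h = -58 + 2 h$)
$k{\left(u \right)} = \frac{9}{-69 + u}$
$H{\left(157 \right)} - k{\left(-44 \right)} = \left(-58 + 2 \cdot 157\right) - \frac{9}{-69 - 44} = \left(-58 + 314\right) - \frac{9}{-113} = 256 - 9 \left(- \frac{1}{113}\right) = 256 - - \frac{9}{113} = 256 + \frac{9}{113} = \frac{28937}{113}$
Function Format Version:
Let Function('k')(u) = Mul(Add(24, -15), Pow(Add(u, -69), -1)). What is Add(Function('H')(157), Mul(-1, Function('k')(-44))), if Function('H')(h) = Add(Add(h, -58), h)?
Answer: Rational(28937, 113) ≈ 256.08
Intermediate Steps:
Function('H')(h) = Add(-58, Mul(2, h)) (Function('H')(h) = Add(Add(-58, h), h) = Add(-58, Mul(2, h)))
Function('k')(u) = Mul(9, Pow(Add(-69, u), -1))
Add(Function('H')(157), Mul(-1, Function('k')(-44))) = Add(Add(-58, Mul(2, 157)), Mul(-1, Mul(9, Pow(Add(-69, -44), -1)))) = Add(Add(-58, 314), Mul(-1, Mul(9, Pow(-113, -1)))) = Add(256, Mul(-1, Mul(9, Rational(-1, 113)))) = Add(256, Mul(-1, Rational(-9, 113))) = Add(256, Rational(9, 113)) = Rational(28937, 113)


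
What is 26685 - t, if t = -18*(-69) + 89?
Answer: 25354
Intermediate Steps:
t = 1331 (t = 1242 + 89 = 1331)
26685 - t = 26685 - 1*1331 = 26685 - 1331 = 25354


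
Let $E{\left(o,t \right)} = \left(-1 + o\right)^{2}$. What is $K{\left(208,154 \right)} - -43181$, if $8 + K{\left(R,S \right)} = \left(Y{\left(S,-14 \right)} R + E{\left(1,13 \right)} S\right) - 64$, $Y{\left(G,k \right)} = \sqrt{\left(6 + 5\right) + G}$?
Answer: $43109 + 208 \sqrt{165} \approx 45781.0$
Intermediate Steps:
$Y{\left(G,k \right)} = \sqrt{11 + G}$
$K{\left(R,S \right)} = -72 + R \sqrt{11 + S}$ ($K{\left(R,S \right)} = -8 - \left(64 - \left(-1 + 1\right)^{2} S - \sqrt{11 + S} R\right) = -8 - \left(64 - R \sqrt{11 + S} - 0^{2} S\right) = -8 + \left(\left(R \sqrt{11 + S} + 0 S\right) - 64\right) = -8 + \left(\left(R \sqrt{11 + S} + 0\right) - 64\right) = -8 + \left(R \sqrt{11 + S} - 64\right) = -8 + \left(-64 + R \sqrt{11 + S}\right) = -72 + R \sqrt{11 + S}$)
$K{\left(208,154 \right)} - -43181 = \left(-72 + 208 \sqrt{11 + 154}\right) - -43181 = \left(-72 + 208 \sqrt{165}\right) + 43181 = 43109 + 208 \sqrt{165}$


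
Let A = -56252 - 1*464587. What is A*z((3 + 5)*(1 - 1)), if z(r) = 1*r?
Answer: 0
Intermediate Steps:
A = -520839 (A = -56252 - 464587 = -520839)
z(r) = r
A*z((3 + 5)*(1 - 1)) = -520839*(3 + 5)*(1 - 1) = -4166712*0 = -520839*0 = 0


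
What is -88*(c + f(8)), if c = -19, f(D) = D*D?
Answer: -3960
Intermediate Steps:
f(D) = D²
-88*(c + f(8)) = -88*(-19 + 8²) = -88*(-19 + 64) = -88*45 = -3960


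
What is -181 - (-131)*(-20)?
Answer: -2801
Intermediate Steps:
-181 - (-131)*(-20) = -181 - 131*20 = -181 - 2620 = -2801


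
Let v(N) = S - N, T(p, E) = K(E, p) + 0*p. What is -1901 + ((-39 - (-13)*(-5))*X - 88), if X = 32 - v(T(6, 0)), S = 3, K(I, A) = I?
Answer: -5005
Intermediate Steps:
T(p, E) = E (T(p, E) = E + 0*p = E + 0 = E)
v(N) = 3 - N
X = 29 (X = 32 - (3 - 1*0) = 32 - (3 + 0) = 32 - 1*3 = 32 - 3 = 29)
-1901 + ((-39 - (-13)*(-5))*X - 88) = -1901 + ((-39 - (-13)*(-5))*29 - 88) = -1901 + ((-39 - 1*65)*29 - 88) = -1901 + ((-39 - 65)*29 - 88) = -1901 + (-104*29 - 88) = -1901 + (-3016 - 88) = -1901 - 3104 = -5005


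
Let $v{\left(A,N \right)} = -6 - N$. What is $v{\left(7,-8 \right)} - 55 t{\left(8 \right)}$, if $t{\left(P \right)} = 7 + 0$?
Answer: $-383$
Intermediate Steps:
$t{\left(P \right)} = 7$
$v{\left(7,-8 \right)} - 55 t{\left(8 \right)} = \left(-6 - -8\right) - 385 = \left(-6 + 8\right) - 385 = 2 - 385 = -383$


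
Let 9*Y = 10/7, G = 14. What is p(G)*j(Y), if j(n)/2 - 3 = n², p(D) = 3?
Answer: 24014/1323 ≈ 18.151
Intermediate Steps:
Y = 10/63 (Y = (10/7)/9 = (10*(⅐))/9 = (⅑)*(10/7) = 10/63 ≈ 0.15873)
j(n) = 6 + 2*n²
p(G)*j(Y) = 3*(6 + 2*(10/63)²) = 3*(6 + 2*(100/3969)) = 3*(6 + 200/3969) = 3*(24014/3969) = 24014/1323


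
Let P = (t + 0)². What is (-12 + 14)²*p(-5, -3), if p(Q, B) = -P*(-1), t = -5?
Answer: 100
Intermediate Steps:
P = 25 (P = (-5 + 0)² = (-5)² = 25)
p(Q, B) = 25 (p(Q, B) = -1*25*(-1) = -25*(-1) = 25)
(-12 + 14)²*p(-5, -3) = (-12 + 14)²*25 = 2²*25 = 4*25 = 100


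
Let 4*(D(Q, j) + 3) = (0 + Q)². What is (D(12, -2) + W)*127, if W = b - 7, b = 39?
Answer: 8255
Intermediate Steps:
W = 32 (W = 39 - 7 = 32)
D(Q, j) = -3 + Q²/4 (D(Q, j) = -3 + (0 + Q)²/4 = -3 + Q²/4)
(D(12, -2) + W)*127 = ((-3 + (¼)*12²) + 32)*127 = ((-3 + (¼)*144) + 32)*127 = ((-3 + 36) + 32)*127 = (33 + 32)*127 = 65*127 = 8255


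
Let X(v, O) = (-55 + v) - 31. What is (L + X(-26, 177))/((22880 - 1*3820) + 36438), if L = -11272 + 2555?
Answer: -8829/55498 ≈ -0.15909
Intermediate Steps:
L = -8717
X(v, O) = -86 + v
(L + X(-26, 177))/((22880 - 1*3820) + 36438) = (-8717 + (-86 - 26))/((22880 - 1*3820) + 36438) = (-8717 - 112)/((22880 - 3820) + 36438) = -8829/(19060 + 36438) = -8829/55498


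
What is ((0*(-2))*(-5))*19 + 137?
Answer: 137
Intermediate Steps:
((0*(-2))*(-5))*19 + 137 = (0*(-5))*19 + 137 = 0*19 + 137 = 0 + 137 = 137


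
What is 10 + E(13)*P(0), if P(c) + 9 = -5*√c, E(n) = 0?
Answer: 10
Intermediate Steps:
P(c) = -9 - 5*√c
10 + E(13)*P(0) = 10 + 0*(-9 - 5*√0) = 10 + 0*(-9 - 5*0) = 10 + 0*(-9 + 0) = 10 + 0*(-9) = 10 + 0 = 10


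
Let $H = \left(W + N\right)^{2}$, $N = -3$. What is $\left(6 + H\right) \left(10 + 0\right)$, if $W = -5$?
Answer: $700$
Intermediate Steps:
$H = 64$ ($H = \left(-5 - 3\right)^{2} = \left(-8\right)^{2} = 64$)
$\left(6 + H\right) \left(10 + 0\right) = \left(6 + 64\right) \left(10 + 0\right) = 70 \cdot 10 = 700$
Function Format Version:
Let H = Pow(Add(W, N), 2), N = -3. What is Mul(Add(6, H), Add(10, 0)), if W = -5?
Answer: 700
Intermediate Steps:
H = 64 (H = Pow(Add(-5, -3), 2) = Pow(-8, 2) = 64)
Mul(Add(6, H), Add(10, 0)) = Mul(Add(6, 64), Add(10, 0)) = Mul(70, 10) = 700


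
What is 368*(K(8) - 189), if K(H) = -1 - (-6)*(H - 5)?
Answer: -63296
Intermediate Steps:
K(H) = -31 + 6*H (K(H) = -1 - (-6)*(-5 + H) = -1 - (30 - 6*H) = -1 + (-30 + 6*H) = -31 + 6*H)
368*(K(8) - 189) = 368*((-31 + 6*8) - 189) = 368*((-31 + 48) - 189) = 368*(17 - 189) = 368*(-172) = -63296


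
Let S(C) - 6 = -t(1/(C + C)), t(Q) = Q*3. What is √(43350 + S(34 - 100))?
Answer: √20984315/22 ≈ 208.22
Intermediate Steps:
t(Q) = 3*Q
S(C) = 6 - 3/(2*C) (S(C) = 6 - 3/(C + C) = 6 - 3/(2*C))
√(43350 + S(34 - 100)) = √(43350 + (6 - 3/(2*(34 - 100)))) = √(43350 + (6 - 3/2/(-66))) = √(43350 + (6 - 3/2*(-1/66))) = √(43350 + (6 + 1/44)) = √(43350 + 265/44) = √(1907665/44) = √20984315/22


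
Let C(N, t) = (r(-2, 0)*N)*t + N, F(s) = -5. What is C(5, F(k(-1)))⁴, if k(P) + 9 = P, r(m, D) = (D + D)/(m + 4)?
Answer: 625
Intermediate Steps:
r(m, D) = 2*D/(4 + m) (r(m, D) = (2*D)/(4 + m) = 2*D/(4 + m))
k(P) = -9 + P
C(N, t) = N (C(N, t) = ((2*0/(4 - 2))*N)*t + N = ((2*0/2)*N)*t + N = ((2*0*(½))*N)*t + N = (0*N)*t + N = 0*t + N = 0 + N = N)
C(5, F(k(-1)))⁴ = 5⁴ = 625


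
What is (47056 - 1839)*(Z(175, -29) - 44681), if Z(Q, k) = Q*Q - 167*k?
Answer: -416584221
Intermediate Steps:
Z(Q, k) = Q² - 167*k
(47056 - 1839)*(Z(175, -29) - 44681) = (47056 - 1839)*((175² - 167*(-29)) - 44681) = 45217*((30625 + 4843) - 44681) = 45217*(35468 - 44681) = 45217*(-9213) = -416584221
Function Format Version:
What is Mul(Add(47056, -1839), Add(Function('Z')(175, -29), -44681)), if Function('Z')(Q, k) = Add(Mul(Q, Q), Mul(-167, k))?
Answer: -416584221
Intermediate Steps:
Function('Z')(Q, k) = Add(Pow(Q, 2), Mul(-167, k))
Mul(Add(47056, -1839), Add(Function('Z')(175, -29), -44681)) = Mul(Add(47056, -1839), Add(Add(Pow(175, 2), Mul(-167, -29)), -44681)) = Mul(45217, Add(Add(30625, 4843), -44681)) = Mul(45217, Add(35468, -44681)) = Mul(45217, -9213) = -416584221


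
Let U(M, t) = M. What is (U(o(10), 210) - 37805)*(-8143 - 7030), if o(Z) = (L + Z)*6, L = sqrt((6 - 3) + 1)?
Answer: 572522809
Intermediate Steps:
L = 2 (L = sqrt(3 + 1) = sqrt(4) = 2)
o(Z) = 12 + 6*Z (o(Z) = (2 + Z)*6 = 12 + 6*Z)
(U(o(10), 210) - 37805)*(-8143 - 7030) = ((12 + 6*10) - 37805)*(-8143 - 7030) = ((12 + 60) - 37805)*(-15173) = (72 - 37805)*(-15173) = -37733*(-15173) = 572522809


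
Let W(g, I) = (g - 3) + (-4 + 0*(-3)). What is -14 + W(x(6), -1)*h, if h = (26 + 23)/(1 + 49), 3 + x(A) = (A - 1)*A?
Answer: 28/5 ≈ 5.6000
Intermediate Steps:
x(A) = -3 + A*(-1 + A) (x(A) = -3 + (A - 1)*A = -3 + (-1 + A)*A = -3 + A*(-1 + A))
h = 49/50 ≈ 0.98000
W(g, I) = -7 + g (W(g, I) = (-3 + g) + (-4 + 0) = (-3 + g) - 4 = -7 + g)
-14 + W(x(6), -1)*h = -14 + (-7 + (-3 + 6**2 - 1*6))*(49/50) = -14 + (-7 + (-3 + 36 - 6))*(49/50) = -14 + (-7 + 27)*(49/50) = -14 + 20*(49/50) = -14 + 98/5 = 28/5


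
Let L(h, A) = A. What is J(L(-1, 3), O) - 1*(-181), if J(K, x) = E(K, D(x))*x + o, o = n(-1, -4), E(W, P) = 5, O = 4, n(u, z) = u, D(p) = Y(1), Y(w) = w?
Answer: 200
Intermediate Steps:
D(p) = 1
o = -1
J(K, x) = -1 + 5*x (J(K, x) = 5*x - 1 = -1 + 5*x)
J(L(-1, 3), O) - 1*(-181) = (-1 + 5*4) - 1*(-181) = (-1 + 20) + 181 = 19 + 181 = 200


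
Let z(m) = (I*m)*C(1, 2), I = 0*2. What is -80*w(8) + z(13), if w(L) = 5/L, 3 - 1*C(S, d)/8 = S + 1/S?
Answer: -50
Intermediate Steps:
C(S, d) = 24 - 8*S - 8/S (C(S, d) = 24 - 8*(S + 1/S) = 24 + (-8*S - 8/S) = 24 - 8*S - 8/S)
I = 0
z(m) = 0 (z(m) = (0*m)*(24 - 8*1 - 8/1) = 0*(24 - 8 - 8*1) = 0*(24 - 8 - 8) = 0*8 = 0)
-80*w(8) + z(13) = -400/8 + 0 = -80*5/8 + 0 = -50 + 0 = -50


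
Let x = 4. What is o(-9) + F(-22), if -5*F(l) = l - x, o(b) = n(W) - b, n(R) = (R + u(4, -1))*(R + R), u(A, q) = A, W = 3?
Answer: 281/5 ≈ 56.200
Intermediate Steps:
n(R) = 2*R*(4 + R) (n(R) = (R + 4)*(R + R) = (4 + R)*(2*R) = 2*R*(4 + R))
o(b) = 42 - b (o(b) = 2*3*(4 + 3) - b = 2*3*7 - b = 42 - b)
F(l) = 4/5 - l/5 (F(l) = -(l - 1*4)/5 = -(l - 4)/5 = -(-4 + l)/5 = 4/5 - l/5)
o(-9) + F(-22) = (42 - 1*(-9)) + (4/5 - 1/5*(-22)) = (42 + 9) + (4/5 + 22/5) = 51 + 26/5 = 281/5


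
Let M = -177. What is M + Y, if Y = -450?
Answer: -627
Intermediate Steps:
M + Y = -177 - 450 = -627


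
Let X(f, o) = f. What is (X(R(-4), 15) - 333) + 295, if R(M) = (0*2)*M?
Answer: -38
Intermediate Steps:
R(M) = 0 (R(M) = 0*M = 0)
(X(R(-4), 15) - 333) + 295 = (0 - 333) + 295 = -333 + 295 = -38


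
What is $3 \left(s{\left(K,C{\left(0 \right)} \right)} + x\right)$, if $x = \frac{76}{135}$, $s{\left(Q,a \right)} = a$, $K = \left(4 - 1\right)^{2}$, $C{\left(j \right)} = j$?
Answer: $\frac{76}{45} \approx 1.6889$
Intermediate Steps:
$K = 9$ ($K = 3^{2} = 9$)
$x = \frac{76}{135}$ ($x = 76 \cdot \frac{1}{135} = \frac{76}{135} \approx 0.56296$)
$3 \left(s{\left(K,C{\left(0 \right)} \right)} + x\right) = 3 \left(0 + \frac{76}{135}\right) = 3 \cdot \frac{76}{135} = \frac{76}{45}$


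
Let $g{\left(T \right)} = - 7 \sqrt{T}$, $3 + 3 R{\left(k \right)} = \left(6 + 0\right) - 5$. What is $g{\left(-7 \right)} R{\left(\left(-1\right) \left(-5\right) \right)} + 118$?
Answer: $118 + \frac{14 i \sqrt{7}}{3} \approx 118.0 + 12.347 i$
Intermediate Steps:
$R{\left(k \right)} = - \frac{2}{3}$ ($R{\left(k \right)} = -1 + \frac{\left(6 + 0\right) - 5}{3} = -1 + \frac{6 - 5}{3} = -1 + \frac{1}{3} \cdot 1 = -1 + \frac{1}{3} = - \frac{2}{3}$)
$g{\left(-7 \right)} R{\left(\left(-1\right) \left(-5\right) \right)} + 118 = - 7 \sqrt{-7} \left(- \frac{2}{3}\right) + 118 = - 7 i \sqrt{7} \left(- \frac{2}{3}\right) + 118 = \frac{14 i \sqrt{7}}{3} + 118 = 118 + \frac{14 i \sqrt{7}}{3}$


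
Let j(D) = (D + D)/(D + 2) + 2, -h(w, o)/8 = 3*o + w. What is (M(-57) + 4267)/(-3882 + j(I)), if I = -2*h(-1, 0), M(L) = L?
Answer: -14735/13572 ≈ -1.0857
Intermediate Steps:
h(w, o) = -24*o - 8*w (h(w, o) = -8*(3*o + w) = -8*(w + 3*o) = -24*o - 8*w)
I = -16 (I = -2*(-24*0 - 8*(-1)) = -2*(0 + 8) = -2*8 = -16)
j(D) = 2 + 2*D/(2 + D) (j(D) = (2*D)/(2 + D) + 2 = 2*D/(2 + D) + 2 = 2 + 2*D/(2 + D))
(M(-57) + 4267)/(-3882 + j(I)) = (-57 + 4267)/(-3882 + 4*(1 - 16)/(2 - 16)) = 4210/(-3882 + 4*(-15)/(-14)) = 4210/(-3882 + 4*(-1/14)*(-15)) = 4210/(-3882 + 30/7) = 4210/(-27144/7) = 4210*(-7/27144) = -14735/13572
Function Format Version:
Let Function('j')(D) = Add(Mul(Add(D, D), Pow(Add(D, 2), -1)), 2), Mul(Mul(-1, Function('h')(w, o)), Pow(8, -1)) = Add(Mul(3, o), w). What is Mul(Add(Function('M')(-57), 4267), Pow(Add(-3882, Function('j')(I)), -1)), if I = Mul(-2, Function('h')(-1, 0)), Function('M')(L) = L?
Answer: Rational(-14735, 13572) ≈ -1.0857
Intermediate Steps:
Function('h')(w, o) = Add(Mul(-24, o), Mul(-8, w)) (Function('h')(w, o) = Mul(-8, Add(Mul(3, o), w)) = Mul(-8, Add(w, Mul(3, o))) = Add(Mul(-24, o), Mul(-8, w)))
I = -16 (I = Mul(-2, Add(Mul(-24, 0), Mul(-8, -1))) = Mul(-2, Add(0, 8)) = Mul(-2, 8) = -16)
Function('j')(D) = Add(2, Mul(2, D, Pow(Add(2, D), -1))) (Function('j')(D) = Add(Mul(Mul(2, D), Pow(Add(2, D), -1)), 2) = Add(Mul(2, D, Pow(Add(2, D), -1)), 2) = Add(2, Mul(2, D, Pow(Add(2, D), -1))))
Mul(Add(Function('M')(-57), 4267), Pow(Add(-3882, Function('j')(I)), -1)) = Mul(Add(-57, 4267), Pow(Add(-3882, Mul(4, Pow(Add(2, -16), -1), Add(1, -16))), -1)) = Mul(4210, Pow(Add(-3882, Mul(4, Pow(-14, -1), -15)), -1)) = Mul(4210, Pow(Add(-3882, Mul(4, Rational(-1, 14), -15)), -1)) = Mul(4210, Pow(Add(-3882, Rational(30, 7)), -1)) = Mul(4210, Pow(Rational(-27144, 7), -1)) = Mul(4210, Rational(-7, 27144)) = Rational(-14735, 13572)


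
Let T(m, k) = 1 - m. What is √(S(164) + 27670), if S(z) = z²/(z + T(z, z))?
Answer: √54566 ≈ 233.59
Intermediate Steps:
S(z) = z² (S(z) = z²/(z + (1 - z)) = z²/1 = 1*z² = z²)
√(S(164) + 27670) = √(164² + 27670) = √(26896 + 27670) = √54566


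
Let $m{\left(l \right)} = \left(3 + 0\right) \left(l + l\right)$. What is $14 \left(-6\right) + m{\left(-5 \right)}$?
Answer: $-114$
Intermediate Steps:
$m{\left(l \right)} = 6 l$ ($m{\left(l \right)} = 3 \cdot 2 l = 6 l$)
$14 \left(-6\right) + m{\left(-5 \right)} = 14 \left(-6\right) + 6 \left(-5\right) = -84 - 30 = -114$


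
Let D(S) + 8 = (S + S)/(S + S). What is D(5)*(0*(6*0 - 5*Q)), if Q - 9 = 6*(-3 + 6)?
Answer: 0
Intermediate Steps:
Q = 27 (Q = 9 + 6*(-3 + 6) = 9 + 6*3 = 9 + 18 = 27)
D(S) = -7 (D(S) = -8 + (S + S)/(S + S) = -8 + (2*S)/((2*S)) = -8 + (2*S)*(1/(2*S)) = -8 + 1 = -7)
D(5)*(0*(6*0 - 5*Q)) = -0*(6*0 - 5*27) = -0*(0 - 135) = -0*(-135) = -7*0 = 0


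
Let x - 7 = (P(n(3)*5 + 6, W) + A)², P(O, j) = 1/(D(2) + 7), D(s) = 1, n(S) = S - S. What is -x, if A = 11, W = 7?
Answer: -8369/64 ≈ -130.77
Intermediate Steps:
n(S) = 0
P(O, j) = ⅛ (P(O, j) = 1/(1 + 7) = 1/8 = ⅛)
x = 8369/64 (x = 7 + (⅛ + 11)² = 7 + (89/8)² = 7 + 7921/64 = 8369/64 ≈ 130.77)
-x = -1*8369/64 = -8369/64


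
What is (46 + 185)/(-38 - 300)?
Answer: -231/338 ≈ -0.68343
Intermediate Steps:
(46 + 185)/(-38 - 300) = 231/(-338) = 231*(-1/338) = -231/338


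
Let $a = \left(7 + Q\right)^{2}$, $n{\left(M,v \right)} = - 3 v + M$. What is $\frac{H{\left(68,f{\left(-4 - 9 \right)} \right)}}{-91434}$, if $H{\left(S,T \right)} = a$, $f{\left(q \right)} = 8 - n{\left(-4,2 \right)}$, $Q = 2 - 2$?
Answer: $- \frac{1}{1866} \approx -0.00053591$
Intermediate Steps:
$n{\left(M,v \right)} = M - 3 v$
$Q = 0$ ($Q = 2 - 2 = 0$)
$f{\left(q \right)} = 18$ ($f{\left(q \right)} = 8 - \left(-4 - 6\right) = 8 - -10 = 8 + 10 = 18$)
$a = 49$ ($a = \left(7 + 0\right)^{2} = 7^{2} = 49$)
$H{\left(S,T \right)} = 49$
$\frac{H{\left(68,f{\left(-4 - 9 \right)} \right)}}{-91434} = \frac{49}{-91434} = 49 \left(- \frac{1}{91434}\right) = - \frac{1}{1866}$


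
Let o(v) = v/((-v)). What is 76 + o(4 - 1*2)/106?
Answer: 8055/106 ≈ 75.991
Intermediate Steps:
o(v) = -1 (o(v) = v*(-1/v) = -1)
76 + o(4 - 1*2)/106 = 76 - 1/106 = 8055/106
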